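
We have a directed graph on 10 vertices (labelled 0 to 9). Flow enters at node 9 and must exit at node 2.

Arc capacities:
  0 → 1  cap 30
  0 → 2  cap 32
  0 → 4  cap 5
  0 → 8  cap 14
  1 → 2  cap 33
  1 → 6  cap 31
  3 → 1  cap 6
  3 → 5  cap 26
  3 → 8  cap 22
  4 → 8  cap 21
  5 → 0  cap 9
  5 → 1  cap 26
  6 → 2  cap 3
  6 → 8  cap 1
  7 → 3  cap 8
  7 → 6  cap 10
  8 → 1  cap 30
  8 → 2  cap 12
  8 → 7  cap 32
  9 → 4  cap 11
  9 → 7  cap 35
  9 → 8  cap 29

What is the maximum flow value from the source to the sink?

Maximum flow value: 52

augment #1: 9→8→2 bottleneck 12, total now 12
augment #2: 9→7→6→2 bottleneck 3, total now 15
augment #3: 9→8→1→2 bottleneck 17, total now 32
augment #4: 9→4→8→1→2 bottleneck 11, total now 43
augment #5: 9→7→3→1→2 bottleneck 5, total now 48
augment #6: 9→7→3→5→0→2 bottleneck 3, total now 51
augment #7: 9→7→6→8→1→3→5→0→2 bottleneck 1, total now 52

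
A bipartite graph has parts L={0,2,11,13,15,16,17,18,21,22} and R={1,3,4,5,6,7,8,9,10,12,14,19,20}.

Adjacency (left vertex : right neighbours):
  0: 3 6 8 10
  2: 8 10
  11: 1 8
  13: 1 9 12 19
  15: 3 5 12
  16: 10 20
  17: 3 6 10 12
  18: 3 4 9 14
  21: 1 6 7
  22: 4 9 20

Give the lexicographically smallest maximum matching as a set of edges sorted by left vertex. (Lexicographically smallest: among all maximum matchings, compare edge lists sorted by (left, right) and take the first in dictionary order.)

Lex-smallest maximum matching: {(0,3), (2,8), (11,1), (13,9), (15,5), (16,10), (17,6), (18,4), (21,7), (22,20)}

|M| = 10 (so the lex-smallest maximum matching has 10 edges)
process left vertices in ascending order; for each, take the smallest-labelled available neighbour that still permits 10 edges overall, or leave it unmatched if none does
lex-smallest matching: {0-3, 2-8, 11-1, 13-9, 15-5, 16-10, 17-6, 18-4, 21-7, 22-20}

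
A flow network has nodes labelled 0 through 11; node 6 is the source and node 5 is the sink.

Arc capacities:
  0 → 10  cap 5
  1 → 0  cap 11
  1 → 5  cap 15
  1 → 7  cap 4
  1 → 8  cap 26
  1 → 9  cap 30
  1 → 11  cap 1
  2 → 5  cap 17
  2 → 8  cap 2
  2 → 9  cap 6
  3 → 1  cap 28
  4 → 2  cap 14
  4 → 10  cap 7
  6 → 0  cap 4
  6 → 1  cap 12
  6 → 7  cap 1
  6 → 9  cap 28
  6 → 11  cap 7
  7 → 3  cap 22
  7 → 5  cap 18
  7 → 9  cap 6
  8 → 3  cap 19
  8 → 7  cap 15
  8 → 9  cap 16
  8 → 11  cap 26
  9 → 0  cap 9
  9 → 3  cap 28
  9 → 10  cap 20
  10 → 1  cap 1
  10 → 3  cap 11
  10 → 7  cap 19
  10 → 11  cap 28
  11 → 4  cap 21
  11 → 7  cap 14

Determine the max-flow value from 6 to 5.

augment #1: 6→1→5 bottleneck 12, total now 12
augment #2: 6→7→5 bottleneck 1, total now 13
augment #3: 6→11→7→5 bottleneck 7, total now 20
augment #4: 6→0→10→1→5 bottleneck 1, total now 21
augment #5: 6→0→10→7→5 bottleneck 3, total now 24
augment #6: 6→9→3→1→5 bottleneck 2, total now 26
augment #7: 6→9→10→7→5 bottleneck 7, total now 33
augment #8: 6→9→10→11→4→2→5 bottleneck 13, total now 46
augment #9: 6→9→0→10→11→4→2→5 bottleneck 1, total now 47

Maximum flow value: 47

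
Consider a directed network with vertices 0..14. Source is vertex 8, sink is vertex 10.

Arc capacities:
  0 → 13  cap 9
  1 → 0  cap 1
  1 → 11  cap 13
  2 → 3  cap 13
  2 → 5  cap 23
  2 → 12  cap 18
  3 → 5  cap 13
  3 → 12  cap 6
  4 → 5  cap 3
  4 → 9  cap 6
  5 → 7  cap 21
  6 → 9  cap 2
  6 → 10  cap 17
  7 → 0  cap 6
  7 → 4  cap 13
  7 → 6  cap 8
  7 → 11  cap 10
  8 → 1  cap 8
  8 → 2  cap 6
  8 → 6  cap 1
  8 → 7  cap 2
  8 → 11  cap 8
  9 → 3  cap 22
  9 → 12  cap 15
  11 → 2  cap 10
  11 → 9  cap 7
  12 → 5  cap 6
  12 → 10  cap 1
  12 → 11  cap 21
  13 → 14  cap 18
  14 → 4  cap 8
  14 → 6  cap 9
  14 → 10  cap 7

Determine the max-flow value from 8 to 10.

augment #1: 8→6→10 bottleneck 1, total now 1
augment #2: 8→2→12→10 bottleneck 1, total now 2
augment #3: 8→7→6→10 bottleneck 2, total now 4
augment #4: 8→1→0→13→14→10 bottleneck 1, total now 5
augment #5: 8→2→5→7→6→10 bottleneck 5, total now 10
augment #6: 8→11→2→5→7→6→10 bottleneck 1, total now 11
augment #7: 8→11→2→5→7→0→13→14→10 bottleneck 6, total now 17

Maximum flow value: 17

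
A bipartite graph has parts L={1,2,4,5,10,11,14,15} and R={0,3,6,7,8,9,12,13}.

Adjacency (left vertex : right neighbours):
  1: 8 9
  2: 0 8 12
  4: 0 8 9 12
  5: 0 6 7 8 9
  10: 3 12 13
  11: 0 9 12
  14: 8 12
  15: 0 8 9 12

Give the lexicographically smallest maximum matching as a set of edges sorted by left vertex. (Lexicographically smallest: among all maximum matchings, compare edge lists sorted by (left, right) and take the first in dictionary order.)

Lex-smallest maximum matching: {(1,8), (2,0), (4,9), (5,6), (10,3), (11,12)}

|M| = 6 (so the lex-smallest maximum matching has 6 edges)
process left vertices in ascending order; for each, take the smallest-labelled available neighbour that still permits 6 edges overall, or leave it unmatched if none does
lex-smallest matching: {1-8, 2-0, 4-9, 5-6, 10-3, 11-12}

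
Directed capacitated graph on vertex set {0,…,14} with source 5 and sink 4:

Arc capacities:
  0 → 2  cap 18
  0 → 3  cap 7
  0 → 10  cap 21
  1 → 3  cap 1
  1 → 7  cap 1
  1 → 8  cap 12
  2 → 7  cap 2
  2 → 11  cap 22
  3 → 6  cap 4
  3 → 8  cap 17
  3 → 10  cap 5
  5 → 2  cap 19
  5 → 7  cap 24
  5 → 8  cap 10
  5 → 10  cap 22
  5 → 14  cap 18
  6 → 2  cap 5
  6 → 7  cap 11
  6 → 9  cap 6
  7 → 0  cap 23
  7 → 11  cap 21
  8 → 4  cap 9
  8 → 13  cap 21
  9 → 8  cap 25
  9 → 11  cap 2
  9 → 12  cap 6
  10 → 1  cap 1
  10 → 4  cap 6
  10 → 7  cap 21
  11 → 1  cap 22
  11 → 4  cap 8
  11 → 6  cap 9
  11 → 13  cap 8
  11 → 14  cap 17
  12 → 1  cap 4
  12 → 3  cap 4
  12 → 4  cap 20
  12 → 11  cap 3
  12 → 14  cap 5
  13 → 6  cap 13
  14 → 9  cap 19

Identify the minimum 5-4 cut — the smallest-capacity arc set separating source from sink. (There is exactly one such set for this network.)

Min-cut arcs: {(8,4), (9,12), (10,4), (11,4)} (total capacity 29)

augment #1: 5→8→4 push 9
augment #2: 5→10→4 push 6
augment #3: 5→2→11→4 push 8
augment #4: 5→14→9→12→4 push 6
max flow = 29; residual-reachable set from 5 gives S-side
cut edges (S→T): {(8,4), (9,12), (10,4), (11,4)} total cap 29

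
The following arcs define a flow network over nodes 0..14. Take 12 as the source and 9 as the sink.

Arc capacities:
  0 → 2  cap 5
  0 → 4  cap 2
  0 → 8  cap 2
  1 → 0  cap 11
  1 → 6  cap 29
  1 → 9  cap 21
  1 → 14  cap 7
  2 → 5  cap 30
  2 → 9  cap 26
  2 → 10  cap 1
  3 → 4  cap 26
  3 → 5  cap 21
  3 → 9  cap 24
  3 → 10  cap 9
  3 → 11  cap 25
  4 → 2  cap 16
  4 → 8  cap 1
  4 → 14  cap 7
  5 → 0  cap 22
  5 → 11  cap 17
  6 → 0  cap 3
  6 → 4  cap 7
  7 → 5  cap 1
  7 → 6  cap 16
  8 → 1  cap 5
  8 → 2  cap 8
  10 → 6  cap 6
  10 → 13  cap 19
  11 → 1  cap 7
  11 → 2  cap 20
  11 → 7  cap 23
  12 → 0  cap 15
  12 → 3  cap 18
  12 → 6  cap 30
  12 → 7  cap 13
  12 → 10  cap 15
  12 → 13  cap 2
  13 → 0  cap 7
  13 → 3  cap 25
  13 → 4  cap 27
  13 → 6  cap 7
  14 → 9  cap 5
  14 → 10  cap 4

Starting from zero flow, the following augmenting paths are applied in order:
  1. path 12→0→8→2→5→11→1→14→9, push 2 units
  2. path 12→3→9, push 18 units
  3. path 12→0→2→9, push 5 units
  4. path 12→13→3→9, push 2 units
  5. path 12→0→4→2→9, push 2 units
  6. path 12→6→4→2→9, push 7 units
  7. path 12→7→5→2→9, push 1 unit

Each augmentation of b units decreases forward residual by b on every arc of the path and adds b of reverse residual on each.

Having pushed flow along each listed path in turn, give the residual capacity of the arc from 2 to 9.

Residual capacity of (2,9): 11

after path 1 (12→0→8→2→5→11→1→14→9, push 2): res(2,9)=26
after path 2 (12→3→9, push 18): res(2,9)=26
after path 3 (12→0→2→9, push 5): res(2,9)=21
after path 4 (12→13→3→9, push 2): res(2,9)=21
after path 5 (12→0→4→2→9, push 2): res(2,9)=19
after path 6 (12→6→4→2→9, push 7): res(2,9)=12
after path 7 (12→7→5→2→9, push 1): res(2,9)=11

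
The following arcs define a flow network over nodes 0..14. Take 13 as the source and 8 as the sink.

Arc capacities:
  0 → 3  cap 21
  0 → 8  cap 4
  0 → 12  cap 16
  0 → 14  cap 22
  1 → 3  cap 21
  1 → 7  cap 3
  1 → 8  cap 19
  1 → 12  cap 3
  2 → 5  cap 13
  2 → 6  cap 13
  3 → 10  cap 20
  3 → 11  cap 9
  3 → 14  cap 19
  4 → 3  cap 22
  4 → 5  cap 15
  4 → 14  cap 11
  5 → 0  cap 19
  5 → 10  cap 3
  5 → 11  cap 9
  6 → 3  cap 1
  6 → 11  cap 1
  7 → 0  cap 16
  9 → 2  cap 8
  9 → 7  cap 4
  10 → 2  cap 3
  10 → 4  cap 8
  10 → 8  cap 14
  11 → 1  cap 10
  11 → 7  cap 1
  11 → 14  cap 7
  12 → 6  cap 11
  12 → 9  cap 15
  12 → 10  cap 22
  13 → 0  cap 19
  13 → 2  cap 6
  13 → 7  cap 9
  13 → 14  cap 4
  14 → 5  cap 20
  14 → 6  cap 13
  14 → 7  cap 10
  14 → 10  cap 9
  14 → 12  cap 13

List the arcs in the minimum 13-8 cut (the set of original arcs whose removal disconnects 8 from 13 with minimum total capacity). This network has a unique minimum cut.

Min-cut arcs: {(0,8), (10,8), (11,1)} (total capacity 28)

augment #1: 13→0→8 push 4
augment #2: 13→14→10→8 push 4
augment #3: 13→0→3→10→8 push 10
augment #4: 13→0→3→11→1→8 push 5
augment #5: 13→2→5→11→1→8 push 5
max flow = 28; residual-reachable set from 13 gives S-side
cut edges (S→T): {(0,8), (10,8), (11,1)} total cap 28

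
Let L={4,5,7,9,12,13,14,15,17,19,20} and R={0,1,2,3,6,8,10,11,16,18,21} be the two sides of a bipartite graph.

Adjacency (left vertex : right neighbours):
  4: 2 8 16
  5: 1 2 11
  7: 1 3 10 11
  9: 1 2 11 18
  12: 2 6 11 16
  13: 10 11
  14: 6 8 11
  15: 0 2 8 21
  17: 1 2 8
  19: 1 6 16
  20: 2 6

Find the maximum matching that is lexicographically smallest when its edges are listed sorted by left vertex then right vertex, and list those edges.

Lex-smallest maximum matching: {(4,2), (5,1), (7,3), (9,18), (12,6), (13,10), (14,11), (15,0), (17,8), (19,16)}

|M| = 10 (so the lex-smallest maximum matching has 10 edges)
process left vertices in ascending order; for each, take the smallest-labelled available neighbour that still permits 10 edges overall, or leave it unmatched if none does
lex-smallest matching: {4-2, 5-1, 7-3, 9-18, 12-6, 13-10, 14-11, 15-0, 17-8, 19-16}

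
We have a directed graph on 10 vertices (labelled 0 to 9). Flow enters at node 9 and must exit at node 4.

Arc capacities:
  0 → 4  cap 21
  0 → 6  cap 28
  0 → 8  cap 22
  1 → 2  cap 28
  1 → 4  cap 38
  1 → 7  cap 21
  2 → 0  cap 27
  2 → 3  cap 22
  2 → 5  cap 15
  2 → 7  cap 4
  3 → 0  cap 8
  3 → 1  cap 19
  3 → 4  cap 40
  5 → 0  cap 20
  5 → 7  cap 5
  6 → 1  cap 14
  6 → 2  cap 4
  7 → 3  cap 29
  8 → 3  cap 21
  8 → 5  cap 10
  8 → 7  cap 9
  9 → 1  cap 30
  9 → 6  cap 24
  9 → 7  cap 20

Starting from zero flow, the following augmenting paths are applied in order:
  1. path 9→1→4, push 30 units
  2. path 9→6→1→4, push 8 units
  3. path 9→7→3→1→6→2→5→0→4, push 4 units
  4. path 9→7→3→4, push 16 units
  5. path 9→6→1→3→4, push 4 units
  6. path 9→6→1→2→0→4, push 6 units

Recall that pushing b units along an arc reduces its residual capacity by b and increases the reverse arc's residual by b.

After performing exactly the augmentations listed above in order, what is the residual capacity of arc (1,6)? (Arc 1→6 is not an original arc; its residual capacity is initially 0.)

Residual capacity of (1,6): 14

after path 1 (9→1→4, push 30): res(1,6)=0
after path 2 (9→6→1→4, push 8): res(1,6)=8
after path 3 (9→7→3→1→6→2→5→0→4, push 4): res(1,6)=4
after path 4 (9→7→3→4, push 16): res(1,6)=4
after path 5 (9→6→1→3→4, push 4): res(1,6)=8
after path 6 (9→6→1→2→0→4, push 6): res(1,6)=14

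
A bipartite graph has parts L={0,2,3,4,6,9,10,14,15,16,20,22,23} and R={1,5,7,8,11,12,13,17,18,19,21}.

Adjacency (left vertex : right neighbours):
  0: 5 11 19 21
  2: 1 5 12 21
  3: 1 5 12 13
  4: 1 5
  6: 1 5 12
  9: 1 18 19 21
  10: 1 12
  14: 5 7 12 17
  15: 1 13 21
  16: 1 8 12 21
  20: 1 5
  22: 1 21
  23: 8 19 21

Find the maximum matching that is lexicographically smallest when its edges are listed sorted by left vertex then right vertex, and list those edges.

Lex-smallest maximum matching: {(0,11), (2,1), (3,5), (6,12), (9,18), (14,7), (15,13), (16,8), (22,21), (23,19)}

|M| = 10 (so the lex-smallest maximum matching has 10 edges)
process left vertices in ascending order; for each, take the smallest-labelled available neighbour that still permits 10 edges overall, or leave it unmatched if none does
lex-smallest matching: {0-11, 2-1, 3-5, 6-12, 9-18, 14-7, 15-13, 16-8, 22-21, 23-19}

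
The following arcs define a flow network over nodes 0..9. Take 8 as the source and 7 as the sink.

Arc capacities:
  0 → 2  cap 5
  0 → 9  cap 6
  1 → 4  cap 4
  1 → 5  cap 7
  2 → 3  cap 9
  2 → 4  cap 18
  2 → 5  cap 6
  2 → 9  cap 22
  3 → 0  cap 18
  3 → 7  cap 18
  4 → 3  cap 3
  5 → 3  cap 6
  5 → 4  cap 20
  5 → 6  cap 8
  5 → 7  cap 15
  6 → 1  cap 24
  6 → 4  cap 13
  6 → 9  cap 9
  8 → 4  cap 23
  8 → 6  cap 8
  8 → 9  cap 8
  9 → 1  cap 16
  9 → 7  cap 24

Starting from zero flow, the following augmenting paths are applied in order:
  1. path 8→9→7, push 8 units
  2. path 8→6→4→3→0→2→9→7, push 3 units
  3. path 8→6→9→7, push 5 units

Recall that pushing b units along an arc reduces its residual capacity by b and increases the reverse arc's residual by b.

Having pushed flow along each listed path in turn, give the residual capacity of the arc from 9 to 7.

Residual capacity of (9,7): 8

after path 1 (8→9→7, push 8): res(9,7)=16
after path 2 (8→6→4→3→0→2→9→7, push 3): res(9,7)=13
after path 3 (8→6→9→7, push 5): res(9,7)=8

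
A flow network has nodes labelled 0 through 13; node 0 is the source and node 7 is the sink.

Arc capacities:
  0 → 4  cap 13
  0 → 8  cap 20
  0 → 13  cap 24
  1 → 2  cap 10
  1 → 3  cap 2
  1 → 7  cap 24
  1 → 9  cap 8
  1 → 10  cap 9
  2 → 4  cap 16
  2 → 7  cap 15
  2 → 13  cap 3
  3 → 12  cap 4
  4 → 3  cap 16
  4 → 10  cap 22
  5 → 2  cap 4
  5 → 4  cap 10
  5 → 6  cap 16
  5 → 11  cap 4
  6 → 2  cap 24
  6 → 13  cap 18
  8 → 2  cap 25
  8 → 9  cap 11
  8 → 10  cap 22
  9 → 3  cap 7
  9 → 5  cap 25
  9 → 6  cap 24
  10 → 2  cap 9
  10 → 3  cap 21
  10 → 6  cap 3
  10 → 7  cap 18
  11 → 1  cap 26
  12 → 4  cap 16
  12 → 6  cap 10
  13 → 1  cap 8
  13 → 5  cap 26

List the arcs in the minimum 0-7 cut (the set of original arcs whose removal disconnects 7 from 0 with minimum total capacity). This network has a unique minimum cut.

augment #1: 0→4→10→7 push 13
augment #2: 0→8→2→7 push 15
augment #3: 0→8→10→7 push 5
augment #4: 0→13→1→7 push 8
augment #5: 0→13→5→11→1→7 push 4
max flow = 45; residual-reachable set from 0 gives S-side
cut edges (S→T): {(2,7), (5,11), (10,7), (13,1)} total cap 45

Min-cut arcs: {(2,7), (5,11), (10,7), (13,1)} (total capacity 45)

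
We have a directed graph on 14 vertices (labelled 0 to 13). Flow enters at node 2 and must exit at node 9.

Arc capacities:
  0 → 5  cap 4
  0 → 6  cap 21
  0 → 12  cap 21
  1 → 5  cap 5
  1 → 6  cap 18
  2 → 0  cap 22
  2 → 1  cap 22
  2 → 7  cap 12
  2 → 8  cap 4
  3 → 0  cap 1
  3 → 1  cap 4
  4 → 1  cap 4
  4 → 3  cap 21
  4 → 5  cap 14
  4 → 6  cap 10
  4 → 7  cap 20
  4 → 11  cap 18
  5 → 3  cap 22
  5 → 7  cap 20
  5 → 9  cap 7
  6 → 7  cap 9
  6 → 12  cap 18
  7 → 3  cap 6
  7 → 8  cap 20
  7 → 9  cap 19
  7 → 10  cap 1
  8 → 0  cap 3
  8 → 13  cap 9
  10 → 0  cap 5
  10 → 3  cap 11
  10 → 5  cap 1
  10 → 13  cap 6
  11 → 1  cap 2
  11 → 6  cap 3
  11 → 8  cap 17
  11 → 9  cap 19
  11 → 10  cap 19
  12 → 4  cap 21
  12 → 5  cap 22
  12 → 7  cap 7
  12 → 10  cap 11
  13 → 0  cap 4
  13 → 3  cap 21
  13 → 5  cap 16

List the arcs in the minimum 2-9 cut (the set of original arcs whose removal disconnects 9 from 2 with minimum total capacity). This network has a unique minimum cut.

augment #1: 2→7→9 push 12
augment #2: 2→0→5→9 push 4
augment #3: 2→1→5→9 push 3
augment #4: 2→0→6→7→9 push 7
augment #5: 2→0→12→4→11→9 push 11
augment #6: 2→1→6→12→4→11→9 push 7
max flow = 44; residual-reachable set from 2 gives S-side
cut edges (S→T): {(4,11), (5,9), (7,9)} total cap 44

Min-cut arcs: {(4,11), (5,9), (7,9)} (total capacity 44)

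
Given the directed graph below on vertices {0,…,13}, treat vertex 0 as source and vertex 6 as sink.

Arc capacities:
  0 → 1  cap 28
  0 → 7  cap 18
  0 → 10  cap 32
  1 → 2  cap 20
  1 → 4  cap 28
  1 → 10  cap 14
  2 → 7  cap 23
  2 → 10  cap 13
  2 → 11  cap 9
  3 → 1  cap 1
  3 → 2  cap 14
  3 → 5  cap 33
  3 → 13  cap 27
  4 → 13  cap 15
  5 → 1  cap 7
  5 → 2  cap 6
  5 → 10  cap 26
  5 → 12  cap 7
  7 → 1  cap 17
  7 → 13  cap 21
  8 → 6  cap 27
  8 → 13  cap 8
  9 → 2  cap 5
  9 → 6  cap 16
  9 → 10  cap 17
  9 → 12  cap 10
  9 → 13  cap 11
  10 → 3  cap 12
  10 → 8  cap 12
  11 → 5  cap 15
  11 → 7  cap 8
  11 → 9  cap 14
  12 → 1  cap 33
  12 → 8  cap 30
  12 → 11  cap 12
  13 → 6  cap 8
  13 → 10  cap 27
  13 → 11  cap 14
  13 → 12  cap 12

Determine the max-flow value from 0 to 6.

Maximum flow value: 49

augment #1: 0→7→13→6 bottleneck 8, total now 8
augment #2: 0→10→8→6 bottleneck 12, total now 20
augment #3: 0→1→2→11→9→6 bottleneck 9, total now 29
augment #4: 0→7→13→11→9→6 bottleneck 5, total now 34
augment #5: 0→7→13→12→8→6 bottleneck 5, total now 39
augment #6: 0→1→4→13→12→8→6 bottleneck 7, total now 46
augment #7: 0→10→3→5→12→8→6 bottleneck 3, total now 49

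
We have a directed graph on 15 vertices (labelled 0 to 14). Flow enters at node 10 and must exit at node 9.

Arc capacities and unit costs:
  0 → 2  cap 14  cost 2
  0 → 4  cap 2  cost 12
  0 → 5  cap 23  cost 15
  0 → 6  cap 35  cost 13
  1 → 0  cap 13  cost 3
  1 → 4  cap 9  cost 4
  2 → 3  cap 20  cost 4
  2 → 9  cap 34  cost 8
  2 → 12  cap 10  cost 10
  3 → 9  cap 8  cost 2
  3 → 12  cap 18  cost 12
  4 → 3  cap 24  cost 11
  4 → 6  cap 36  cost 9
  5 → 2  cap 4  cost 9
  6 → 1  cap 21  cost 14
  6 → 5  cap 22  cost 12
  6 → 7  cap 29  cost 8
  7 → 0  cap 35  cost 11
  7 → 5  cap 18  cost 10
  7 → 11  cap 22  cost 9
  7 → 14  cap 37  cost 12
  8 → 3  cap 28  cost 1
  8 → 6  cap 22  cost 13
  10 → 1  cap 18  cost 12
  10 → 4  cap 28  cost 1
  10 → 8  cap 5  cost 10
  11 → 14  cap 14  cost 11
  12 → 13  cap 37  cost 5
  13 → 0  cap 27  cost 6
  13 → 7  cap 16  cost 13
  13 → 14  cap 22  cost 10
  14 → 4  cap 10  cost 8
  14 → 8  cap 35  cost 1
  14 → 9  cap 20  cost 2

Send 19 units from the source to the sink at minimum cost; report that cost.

shortest-cost path #1: 10→8→3→9 push 5 @ unit cost 13 (adds 65)
shortest-cost path #2: 10→4→3→9 push 3 @ unit cost 14 (adds 42)
shortest-cost path #3: 10→1→0→2→9 push 11 @ unit cost 25 (adds 275)
total cost = 382

Minimum cost for 19 units: 382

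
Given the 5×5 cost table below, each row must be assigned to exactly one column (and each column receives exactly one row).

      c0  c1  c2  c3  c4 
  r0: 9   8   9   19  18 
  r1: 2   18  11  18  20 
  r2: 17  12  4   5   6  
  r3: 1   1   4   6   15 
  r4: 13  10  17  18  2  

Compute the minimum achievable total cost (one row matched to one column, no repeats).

optimal assignment: row0→col2 (cost 9), row1→col0 (cost 2), row2→col3 (cost 5), row3→col1 (cost 1), row4→col4 (cost 2)
total = 9 + 2 + 5 + 1 + 2 = 19

Minimum assignment cost: 19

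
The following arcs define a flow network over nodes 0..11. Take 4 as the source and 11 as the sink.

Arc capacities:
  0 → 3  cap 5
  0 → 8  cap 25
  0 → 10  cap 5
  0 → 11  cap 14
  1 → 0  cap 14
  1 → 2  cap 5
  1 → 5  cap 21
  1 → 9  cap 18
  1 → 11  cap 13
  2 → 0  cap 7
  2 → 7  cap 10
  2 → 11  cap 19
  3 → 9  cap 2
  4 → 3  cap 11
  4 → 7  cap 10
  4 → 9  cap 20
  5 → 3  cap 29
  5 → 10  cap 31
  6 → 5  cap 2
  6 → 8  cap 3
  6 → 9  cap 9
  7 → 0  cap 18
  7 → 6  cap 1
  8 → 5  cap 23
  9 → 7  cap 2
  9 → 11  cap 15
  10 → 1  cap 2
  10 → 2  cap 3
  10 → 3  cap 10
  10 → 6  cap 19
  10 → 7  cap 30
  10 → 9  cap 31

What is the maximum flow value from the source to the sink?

augment #1: 4→9→11 bottleneck 15, total now 15
augment #2: 4→7→0→11 bottleneck 10, total now 25
augment #3: 4→9→7→0→11 bottleneck 2, total now 27

Maximum flow value: 27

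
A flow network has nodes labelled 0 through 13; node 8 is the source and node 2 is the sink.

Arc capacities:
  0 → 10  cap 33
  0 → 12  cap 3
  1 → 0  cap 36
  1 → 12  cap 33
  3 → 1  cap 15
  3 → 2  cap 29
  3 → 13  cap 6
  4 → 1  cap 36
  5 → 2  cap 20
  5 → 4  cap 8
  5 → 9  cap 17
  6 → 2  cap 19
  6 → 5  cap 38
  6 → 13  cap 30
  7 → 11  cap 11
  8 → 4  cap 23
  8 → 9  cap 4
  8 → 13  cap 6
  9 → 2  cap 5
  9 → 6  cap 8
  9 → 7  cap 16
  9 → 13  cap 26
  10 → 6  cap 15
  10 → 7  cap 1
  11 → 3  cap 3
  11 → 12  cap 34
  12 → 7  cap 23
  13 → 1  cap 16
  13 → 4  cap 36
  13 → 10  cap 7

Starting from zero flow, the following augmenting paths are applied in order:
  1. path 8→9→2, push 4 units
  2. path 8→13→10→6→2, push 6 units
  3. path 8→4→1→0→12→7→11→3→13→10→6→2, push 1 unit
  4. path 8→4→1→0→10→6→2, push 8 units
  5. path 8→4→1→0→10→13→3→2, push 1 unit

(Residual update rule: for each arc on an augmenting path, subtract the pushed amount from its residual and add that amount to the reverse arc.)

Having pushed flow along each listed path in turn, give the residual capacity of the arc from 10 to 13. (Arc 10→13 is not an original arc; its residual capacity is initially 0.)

after path 1 (8→9→2, push 4): res(10,13)=0
after path 2 (8→13→10→6→2, push 6): res(10,13)=6
after path 3 (8→4→1→0→12→7→11→3→13→10→6→2, push 1): res(10,13)=7
after path 4 (8→4→1→0→10→6→2, push 8): res(10,13)=7
after path 5 (8→4→1→0→10→13→3→2, push 1): res(10,13)=6

Residual capacity of (10,13): 6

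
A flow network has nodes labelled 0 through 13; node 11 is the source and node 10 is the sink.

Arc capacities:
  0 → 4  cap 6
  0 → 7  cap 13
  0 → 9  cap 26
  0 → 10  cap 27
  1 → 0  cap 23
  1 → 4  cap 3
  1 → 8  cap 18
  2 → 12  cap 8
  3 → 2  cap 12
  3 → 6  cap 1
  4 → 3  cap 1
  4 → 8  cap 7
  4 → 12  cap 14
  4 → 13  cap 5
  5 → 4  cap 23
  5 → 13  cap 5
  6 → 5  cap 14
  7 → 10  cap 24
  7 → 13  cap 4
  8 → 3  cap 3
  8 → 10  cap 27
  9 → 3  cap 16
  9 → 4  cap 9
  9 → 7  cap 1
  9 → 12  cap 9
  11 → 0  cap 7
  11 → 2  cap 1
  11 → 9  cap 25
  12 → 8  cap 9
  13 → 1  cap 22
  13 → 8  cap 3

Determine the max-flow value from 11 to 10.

augment #1: 11→0→10 bottleneck 7, total now 7
augment #2: 11→9→7→10 bottleneck 1, total now 8
augment #3: 11→2→12→8→10 bottleneck 1, total now 9
augment #4: 11→9→4→8→10 bottleneck 7, total now 16
augment #5: 11→9→12→8→10 bottleneck 8, total now 24
augment #6: 11→9→4→13→8→10 bottleneck 2, total now 26
augment #7: 11→9→3→6→5→13→8→10 bottleneck 1, total now 27

Maximum flow value: 27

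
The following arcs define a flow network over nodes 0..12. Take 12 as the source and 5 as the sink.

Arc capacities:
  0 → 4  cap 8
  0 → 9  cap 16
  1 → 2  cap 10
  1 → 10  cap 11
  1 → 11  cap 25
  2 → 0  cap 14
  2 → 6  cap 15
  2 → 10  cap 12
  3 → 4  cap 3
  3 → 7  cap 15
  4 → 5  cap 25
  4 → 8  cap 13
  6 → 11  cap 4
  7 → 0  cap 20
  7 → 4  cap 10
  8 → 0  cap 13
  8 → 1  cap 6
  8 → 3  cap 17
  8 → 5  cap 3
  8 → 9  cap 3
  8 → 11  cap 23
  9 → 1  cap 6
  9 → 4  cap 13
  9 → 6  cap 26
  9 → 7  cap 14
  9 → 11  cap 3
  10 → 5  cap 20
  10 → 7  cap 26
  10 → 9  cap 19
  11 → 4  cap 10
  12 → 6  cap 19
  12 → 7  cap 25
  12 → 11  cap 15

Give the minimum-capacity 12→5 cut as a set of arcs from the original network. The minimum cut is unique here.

augment #1: 12→7→4→5 push 10
augment #2: 12→11→4→5 push 10
augment #3: 12→7→0→4→5 push 5
augment #4: 12→7→0→4→8→5 push 3
augment #5: 12→7→0→9→1→10→5 push 6
augment #6: 12→7→0→9→4→8→1→10→5 push 1
max flow = 35; residual-reachable set from 12 gives S-side
cut edges (S→T): {(11,4), (12,7)} total cap 35

Min-cut arcs: {(11,4), (12,7)} (total capacity 35)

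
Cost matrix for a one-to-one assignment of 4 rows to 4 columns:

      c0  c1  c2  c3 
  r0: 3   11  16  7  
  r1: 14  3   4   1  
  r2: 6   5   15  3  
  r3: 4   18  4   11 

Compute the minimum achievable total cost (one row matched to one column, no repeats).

Minimum assignment cost: 13

one of 2 optimal assignments: row0→col0 (cost 3), row1→col1 (cost 3), row2→col3 (cost 3), row3→col2 (cost 4)
total = 3 + 3 + 3 + 4 = 13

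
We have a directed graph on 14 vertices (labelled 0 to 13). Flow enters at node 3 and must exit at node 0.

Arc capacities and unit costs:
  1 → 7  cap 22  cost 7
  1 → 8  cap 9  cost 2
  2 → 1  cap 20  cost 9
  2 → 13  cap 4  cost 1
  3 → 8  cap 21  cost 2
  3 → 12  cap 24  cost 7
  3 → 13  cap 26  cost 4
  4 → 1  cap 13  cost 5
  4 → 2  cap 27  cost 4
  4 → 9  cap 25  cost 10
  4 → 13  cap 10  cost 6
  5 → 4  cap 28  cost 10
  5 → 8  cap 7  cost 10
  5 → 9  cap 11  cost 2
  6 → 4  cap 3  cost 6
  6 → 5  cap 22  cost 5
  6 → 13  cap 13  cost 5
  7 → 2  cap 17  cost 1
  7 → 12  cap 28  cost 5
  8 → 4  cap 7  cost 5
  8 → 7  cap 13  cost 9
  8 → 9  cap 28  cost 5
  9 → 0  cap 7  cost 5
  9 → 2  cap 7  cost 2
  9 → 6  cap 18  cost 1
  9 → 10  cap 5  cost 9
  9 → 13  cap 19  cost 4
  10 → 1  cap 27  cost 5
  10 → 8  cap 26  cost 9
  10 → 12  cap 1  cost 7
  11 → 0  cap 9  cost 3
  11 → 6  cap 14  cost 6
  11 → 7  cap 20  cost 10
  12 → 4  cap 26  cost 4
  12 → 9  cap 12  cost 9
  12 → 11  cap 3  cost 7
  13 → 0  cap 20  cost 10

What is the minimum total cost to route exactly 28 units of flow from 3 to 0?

shortest-cost path #1: 3→8→9→0 push 7 @ unit cost 12 (adds 84)
shortest-cost path #2: 3→13→0 push 20 @ unit cost 14 (adds 280)
shortest-cost path #3: 3→12→11→0 push 1 @ unit cost 17 (adds 17)
total cost = 381

Minimum cost for 28 units: 381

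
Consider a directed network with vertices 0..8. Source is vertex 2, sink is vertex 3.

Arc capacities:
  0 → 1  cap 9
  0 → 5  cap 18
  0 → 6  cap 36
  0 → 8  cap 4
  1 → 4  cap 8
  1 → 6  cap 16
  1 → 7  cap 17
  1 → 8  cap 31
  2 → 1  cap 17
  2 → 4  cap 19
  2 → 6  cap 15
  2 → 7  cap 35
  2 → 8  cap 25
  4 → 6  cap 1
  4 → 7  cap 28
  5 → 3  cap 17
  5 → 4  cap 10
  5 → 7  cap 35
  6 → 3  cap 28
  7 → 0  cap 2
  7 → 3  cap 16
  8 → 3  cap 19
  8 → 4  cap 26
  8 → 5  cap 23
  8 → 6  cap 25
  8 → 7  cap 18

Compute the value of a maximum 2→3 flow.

Maximum flow value: 76

augment #1: 2→6→3 bottleneck 15, total now 15
augment #2: 2→7→3 bottleneck 16, total now 31
augment #3: 2→8→3 bottleneck 19, total now 50
augment #4: 2→1→6→3 bottleneck 13, total now 63
augment #5: 2→8→5→3 bottleneck 6, total now 69
augment #6: 2→1→8→5→3 bottleneck 4, total now 73
augment #7: 2→7→0→5→3 bottleneck 2, total now 75
augment #8: 2→4→6→1→8→5→3 bottleneck 1, total now 76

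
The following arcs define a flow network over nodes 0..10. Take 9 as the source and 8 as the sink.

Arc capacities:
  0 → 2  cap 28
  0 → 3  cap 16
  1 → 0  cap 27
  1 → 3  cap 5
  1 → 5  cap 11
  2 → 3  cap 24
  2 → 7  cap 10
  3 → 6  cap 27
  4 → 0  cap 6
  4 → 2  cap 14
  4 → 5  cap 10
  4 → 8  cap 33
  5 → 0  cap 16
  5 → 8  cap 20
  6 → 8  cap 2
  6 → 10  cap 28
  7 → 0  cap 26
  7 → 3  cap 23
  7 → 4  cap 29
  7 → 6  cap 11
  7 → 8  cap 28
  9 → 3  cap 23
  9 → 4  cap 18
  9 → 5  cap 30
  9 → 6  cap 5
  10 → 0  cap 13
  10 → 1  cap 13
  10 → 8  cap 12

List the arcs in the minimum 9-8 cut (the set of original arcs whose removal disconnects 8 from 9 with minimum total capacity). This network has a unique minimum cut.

augment #1: 9→4→8 push 18
augment #2: 9→5→8 push 20
augment #3: 9→6→8 push 2
augment #4: 9→6→10→8 push 3
augment #5: 9→3→6→10→8 push 9
augment #6: 9→5→0→2→7→8 push 10
max flow = 62; residual-reachable set from 9 gives S-side
cut edges (S→T): {(2,7), (5,8), (6,8), (9,4), (10,8)} total cap 62

Min-cut arcs: {(2,7), (5,8), (6,8), (9,4), (10,8)} (total capacity 62)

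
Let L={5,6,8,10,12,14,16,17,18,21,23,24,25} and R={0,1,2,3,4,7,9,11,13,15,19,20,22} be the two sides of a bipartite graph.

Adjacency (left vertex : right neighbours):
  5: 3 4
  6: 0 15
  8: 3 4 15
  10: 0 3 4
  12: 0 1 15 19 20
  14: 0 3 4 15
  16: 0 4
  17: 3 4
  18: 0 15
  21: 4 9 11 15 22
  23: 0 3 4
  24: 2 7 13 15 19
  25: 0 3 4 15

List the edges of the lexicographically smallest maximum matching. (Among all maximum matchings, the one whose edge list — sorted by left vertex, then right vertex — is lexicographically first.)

|M| = 7 (so the lex-smallest maximum matching has 7 edges)
process left vertices in ascending order; for each, take the smallest-labelled available neighbour that still permits 7 edges overall, or leave it unmatched if none does
lex-smallest matching: {5-3, 6-0, 8-4, 12-1, 14-15, 21-9, 24-2}

Lex-smallest maximum matching: {(5,3), (6,0), (8,4), (12,1), (14,15), (21,9), (24,2)}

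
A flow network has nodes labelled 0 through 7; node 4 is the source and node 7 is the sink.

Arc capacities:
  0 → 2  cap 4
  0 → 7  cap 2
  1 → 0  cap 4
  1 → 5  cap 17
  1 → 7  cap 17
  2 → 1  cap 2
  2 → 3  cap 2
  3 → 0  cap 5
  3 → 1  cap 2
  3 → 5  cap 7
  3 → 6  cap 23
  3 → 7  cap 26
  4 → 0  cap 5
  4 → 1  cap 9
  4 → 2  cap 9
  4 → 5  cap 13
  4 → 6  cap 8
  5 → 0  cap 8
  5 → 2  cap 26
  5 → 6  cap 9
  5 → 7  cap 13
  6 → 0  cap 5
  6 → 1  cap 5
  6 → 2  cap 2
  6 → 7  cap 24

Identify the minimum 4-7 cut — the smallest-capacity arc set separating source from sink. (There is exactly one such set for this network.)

Min-cut arcs: {(0,7), (2,1), (2,3), (4,1), (4,5), (4,6)} (total capacity 36)

augment #1: 4→0→7 push 2
augment #2: 4→1→7 push 9
augment #3: 4→5→7 push 13
augment #4: 4→6→7 push 8
augment #5: 4→2→1→7 push 2
augment #6: 4→2→3→7 push 2
max flow = 36; residual-reachable set from 4 gives S-side
cut edges (S→T): {(0,7), (2,1), (2,3), (4,1), (4,5), (4,6)} total cap 36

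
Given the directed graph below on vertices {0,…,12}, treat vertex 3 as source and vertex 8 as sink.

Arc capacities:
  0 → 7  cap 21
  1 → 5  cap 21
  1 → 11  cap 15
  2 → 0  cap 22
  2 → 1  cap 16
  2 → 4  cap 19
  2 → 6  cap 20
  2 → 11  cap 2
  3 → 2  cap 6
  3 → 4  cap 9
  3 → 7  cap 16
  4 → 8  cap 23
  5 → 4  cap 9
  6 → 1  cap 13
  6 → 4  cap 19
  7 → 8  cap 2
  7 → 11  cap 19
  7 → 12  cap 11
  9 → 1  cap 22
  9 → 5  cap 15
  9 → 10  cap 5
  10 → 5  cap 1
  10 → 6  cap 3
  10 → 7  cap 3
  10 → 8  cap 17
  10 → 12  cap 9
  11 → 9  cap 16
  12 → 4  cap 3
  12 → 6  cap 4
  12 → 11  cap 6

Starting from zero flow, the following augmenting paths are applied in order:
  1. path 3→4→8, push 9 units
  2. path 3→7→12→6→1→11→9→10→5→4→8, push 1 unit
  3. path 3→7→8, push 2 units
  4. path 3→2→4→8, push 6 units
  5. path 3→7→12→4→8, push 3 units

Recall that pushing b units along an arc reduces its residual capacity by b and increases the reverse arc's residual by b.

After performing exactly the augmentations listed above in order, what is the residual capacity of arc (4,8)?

after path 1 (3→4→8, push 9): res(4,8)=14
after path 2 (3→7→12→6→1→11→9→10→5→4→8, push 1): res(4,8)=13
after path 3 (3→7→8, push 2): res(4,8)=13
after path 4 (3→2→4→8, push 6): res(4,8)=7
after path 5 (3→7→12→4→8, push 3): res(4,8)=4

Residual capacity of (4,8): 4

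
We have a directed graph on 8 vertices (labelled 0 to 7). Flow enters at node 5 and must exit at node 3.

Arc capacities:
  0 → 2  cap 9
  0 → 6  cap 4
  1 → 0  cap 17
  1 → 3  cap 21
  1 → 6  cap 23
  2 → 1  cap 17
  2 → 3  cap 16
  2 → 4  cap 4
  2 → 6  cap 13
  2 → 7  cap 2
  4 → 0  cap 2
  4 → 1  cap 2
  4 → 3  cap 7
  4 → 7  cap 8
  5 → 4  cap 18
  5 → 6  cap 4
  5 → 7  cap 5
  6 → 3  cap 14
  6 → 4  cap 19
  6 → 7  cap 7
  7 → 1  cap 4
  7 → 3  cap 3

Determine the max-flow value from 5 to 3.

augment #1: 5→4→3 bottleneck 7, total now 7
augment #2: 5→6→3 bottleneck 4, total now 11
augment #3: 5→7→3 bottleneck 3, total now 14
augment #4: 5→4→1→3 bottleneck 2, total now 16
augment #5: 5→7→1→3 bottleneck 2, total now 18
augment #6: 5→4→0→2→3 bottleneck 2, total now 20
augment #7: 5→4→7→1→3 bottleneck 2, total now 22

Maximum flow value: 22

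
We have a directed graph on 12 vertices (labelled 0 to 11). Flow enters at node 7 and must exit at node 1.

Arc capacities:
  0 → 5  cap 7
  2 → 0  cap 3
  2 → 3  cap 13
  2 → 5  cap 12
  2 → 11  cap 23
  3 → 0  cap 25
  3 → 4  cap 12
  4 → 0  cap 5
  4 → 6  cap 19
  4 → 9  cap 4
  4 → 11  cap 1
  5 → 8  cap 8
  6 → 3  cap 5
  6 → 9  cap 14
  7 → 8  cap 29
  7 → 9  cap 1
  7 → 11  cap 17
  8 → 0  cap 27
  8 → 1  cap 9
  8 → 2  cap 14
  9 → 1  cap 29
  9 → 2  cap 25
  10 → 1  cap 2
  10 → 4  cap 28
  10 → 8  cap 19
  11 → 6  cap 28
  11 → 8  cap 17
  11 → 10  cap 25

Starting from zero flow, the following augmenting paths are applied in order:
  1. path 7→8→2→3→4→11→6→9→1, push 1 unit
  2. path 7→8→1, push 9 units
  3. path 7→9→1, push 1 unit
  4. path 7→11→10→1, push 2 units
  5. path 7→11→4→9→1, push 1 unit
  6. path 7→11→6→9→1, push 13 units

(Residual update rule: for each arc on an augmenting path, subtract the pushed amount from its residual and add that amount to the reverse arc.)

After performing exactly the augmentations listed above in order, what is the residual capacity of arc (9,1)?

after path 1 (7→8→2→3→4→11→6→9→1, push 1): res(9,1)=28
after path 2 (7→8→1, push 9): res(9,1)=28
after path 3 (7→9→1, push 1): res(9,1)=27
after path 4 (7→11→10→1, push 2): res(9,1)=27
after path 5 (7→11→4→9→1, push 1): res(9,1)=26
after path 6 (7→11→6→9→1, push 13): res(9,1)=13

Residual capacity of (9,1): 13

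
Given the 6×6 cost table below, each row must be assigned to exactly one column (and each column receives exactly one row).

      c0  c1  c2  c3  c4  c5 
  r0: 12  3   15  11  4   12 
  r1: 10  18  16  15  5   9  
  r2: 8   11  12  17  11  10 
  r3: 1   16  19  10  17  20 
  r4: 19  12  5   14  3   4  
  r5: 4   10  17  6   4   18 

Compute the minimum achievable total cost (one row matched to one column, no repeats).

optimal assignment: row0→col1 (cost 3), row1→col4 (cost 5), row2→col5 (cost 10), row3→col0 (cost 1), row4→col2 (cost 5), row5→col3 (cost 6)
total = 3 + 5 + 10 + 1 + 5 + 6 = 30

Minimum assignment cost: 30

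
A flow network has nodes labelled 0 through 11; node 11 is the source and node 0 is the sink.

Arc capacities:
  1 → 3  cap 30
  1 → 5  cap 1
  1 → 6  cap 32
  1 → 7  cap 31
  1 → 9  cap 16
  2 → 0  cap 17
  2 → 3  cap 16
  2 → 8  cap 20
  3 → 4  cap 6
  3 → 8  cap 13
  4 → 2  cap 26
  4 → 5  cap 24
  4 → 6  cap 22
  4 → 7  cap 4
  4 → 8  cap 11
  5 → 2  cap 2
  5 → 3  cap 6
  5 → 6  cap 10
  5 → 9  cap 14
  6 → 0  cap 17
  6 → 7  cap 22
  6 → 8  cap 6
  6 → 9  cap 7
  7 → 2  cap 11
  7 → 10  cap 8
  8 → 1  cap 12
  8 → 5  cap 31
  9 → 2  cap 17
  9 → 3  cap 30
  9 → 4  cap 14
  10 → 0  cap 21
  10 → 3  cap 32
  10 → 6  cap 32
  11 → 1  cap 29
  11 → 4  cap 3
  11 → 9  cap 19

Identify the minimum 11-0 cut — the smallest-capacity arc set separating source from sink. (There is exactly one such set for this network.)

Min-cut arcs: {(2,0), (6,0), (7,10)} (total capacity 42)

augment #1: 11→1→6→0 push 17
augment #2: 11→4→2→0 push 3
augment #3: 11→9→2→0 push 14
augment #4: 11→1→7→10→0 push 8
max flow = 42; residual-reachable set from 11 gives S-side
cut edges (S→T): {(2,0), (6,0), (7,10)} total cap 42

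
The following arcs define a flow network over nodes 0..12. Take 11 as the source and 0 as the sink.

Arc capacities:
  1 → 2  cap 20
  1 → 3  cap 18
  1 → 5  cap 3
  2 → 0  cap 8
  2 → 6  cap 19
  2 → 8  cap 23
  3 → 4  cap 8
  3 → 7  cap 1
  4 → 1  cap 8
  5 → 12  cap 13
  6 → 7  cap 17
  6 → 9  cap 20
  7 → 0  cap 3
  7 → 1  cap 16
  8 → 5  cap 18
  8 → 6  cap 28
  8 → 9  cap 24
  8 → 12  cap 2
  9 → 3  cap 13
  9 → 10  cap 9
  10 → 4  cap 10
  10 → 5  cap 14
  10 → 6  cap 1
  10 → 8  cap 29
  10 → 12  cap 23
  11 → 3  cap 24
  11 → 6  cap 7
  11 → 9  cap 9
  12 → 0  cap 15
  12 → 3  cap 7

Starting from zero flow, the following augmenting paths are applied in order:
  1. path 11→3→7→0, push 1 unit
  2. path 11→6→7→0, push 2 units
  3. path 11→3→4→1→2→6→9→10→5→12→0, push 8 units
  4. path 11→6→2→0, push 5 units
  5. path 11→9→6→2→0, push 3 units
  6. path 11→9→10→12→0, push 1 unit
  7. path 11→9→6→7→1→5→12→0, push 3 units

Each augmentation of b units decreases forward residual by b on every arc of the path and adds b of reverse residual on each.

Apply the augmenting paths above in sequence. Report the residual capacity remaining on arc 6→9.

after path 1 (11→3→7→0, push 1): res(6,9)=20
after path 2 (11→6→7→0, push 2): res(6,9)=20
after path 3 (11→3→4→1→2→6→9→10→5→12→0, push 8): res(6,9)=12
after path 4 (11→6→2→0, push 5): res(6,9)=12
after path 5 (11→9→6→2→0, push 3): res(6,9)=15
after path 6 (11→9→10→12→0, push 1): res(6,9)=15
after path 7 (11→9→6→7→1→5→12→0, push 3): res(6,9)=18

Residual capacity of (6,9): 18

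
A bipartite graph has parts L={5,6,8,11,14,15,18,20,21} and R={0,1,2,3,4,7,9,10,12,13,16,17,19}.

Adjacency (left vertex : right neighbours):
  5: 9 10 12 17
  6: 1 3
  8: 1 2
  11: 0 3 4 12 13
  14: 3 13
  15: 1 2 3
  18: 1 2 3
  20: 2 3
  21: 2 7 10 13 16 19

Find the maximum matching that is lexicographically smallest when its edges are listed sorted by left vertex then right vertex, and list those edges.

Lex-smallest maximum matching: {(5,9), (6,1), (8,2), (11,0), (14,13), (15,3), (21,7)}

|M| = 7 (so the lex-smallest maximum matching has 7 edges)
process left vertices in ascending order; for each, take the smallest-labelled available neighbour that still permits 7 edges overall, or leave it unmatched if none does
lex-smallest matching: {5-9, 6-1, 8-2, 11-0, 14-13, 15-3, 21-7}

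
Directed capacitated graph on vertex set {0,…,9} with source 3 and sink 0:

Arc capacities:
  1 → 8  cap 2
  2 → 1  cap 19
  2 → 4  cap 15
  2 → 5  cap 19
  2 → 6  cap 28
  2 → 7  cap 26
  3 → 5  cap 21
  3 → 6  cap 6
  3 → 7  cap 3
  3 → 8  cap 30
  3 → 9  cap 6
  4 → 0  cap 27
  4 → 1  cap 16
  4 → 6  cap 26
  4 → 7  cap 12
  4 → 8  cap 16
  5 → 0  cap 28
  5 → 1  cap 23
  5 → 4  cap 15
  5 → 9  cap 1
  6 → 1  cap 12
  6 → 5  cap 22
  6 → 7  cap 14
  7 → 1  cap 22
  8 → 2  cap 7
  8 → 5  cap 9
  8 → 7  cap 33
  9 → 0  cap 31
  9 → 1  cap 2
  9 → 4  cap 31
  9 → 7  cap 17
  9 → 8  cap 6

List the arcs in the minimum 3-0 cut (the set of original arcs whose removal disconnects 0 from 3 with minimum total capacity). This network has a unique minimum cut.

Min-cut arcs: {(3,5), (3,6), (3,9), (8,2), (8,5)} (total capacity 49)

augment #1: 3→5→0 push 21
augment #2: 3→9→0 push 6
augment #3: 3→6→5→0 push 6
augment #4: 3→8→5→0 push 1
augment #5: 3→8→2→4→0 push 7
augment #6: 3→8→5→4→0 push 8
max flow = 49; residual-reachable set from 3 gives S-side
cut edges (S→T): {(3,5), (3,6), (3,9), (8,2), (8,5)} total cap 49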